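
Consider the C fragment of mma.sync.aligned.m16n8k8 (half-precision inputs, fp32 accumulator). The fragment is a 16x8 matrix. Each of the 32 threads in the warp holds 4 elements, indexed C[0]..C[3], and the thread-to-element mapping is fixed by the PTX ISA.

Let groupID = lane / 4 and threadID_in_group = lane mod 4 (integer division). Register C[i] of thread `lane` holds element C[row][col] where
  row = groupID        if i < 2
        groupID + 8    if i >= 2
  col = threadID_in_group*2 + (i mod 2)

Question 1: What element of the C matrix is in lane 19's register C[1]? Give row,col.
4,7

lane 19=>19/4=4, 19 mod 4=3
i=1  r:4+0=>4  c:2·3+1=>7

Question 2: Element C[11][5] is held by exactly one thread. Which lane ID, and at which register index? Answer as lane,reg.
r=11->g=3,rb=1  c=5->t=2,b0=1
L=3*4+2=14  i=1*2+1=3

14,3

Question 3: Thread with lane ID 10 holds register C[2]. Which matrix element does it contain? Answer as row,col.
10,4

lane 10->10/4=2, 10 mod 4=2
i=2  r:2+8->10  c:2·2+0->4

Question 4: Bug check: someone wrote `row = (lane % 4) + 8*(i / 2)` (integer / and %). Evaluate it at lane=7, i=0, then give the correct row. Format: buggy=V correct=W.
`(lane % 4) + 8*(i / 2)`[7,0]⇒3
7: gr=1,th=3
[0] (1+0,3*2+0) = (1,6)
row: 3 vs 1

buggy=3 correct=1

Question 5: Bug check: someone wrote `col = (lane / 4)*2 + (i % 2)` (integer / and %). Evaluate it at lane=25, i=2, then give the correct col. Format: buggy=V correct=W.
`(lane / 4)*2 + (i % 2)`[25,2]→12
25: G=6,T=1
[2] (6+8,1*2+0) = (14,2)
col: 12 vs 2

buggy=12 correct=2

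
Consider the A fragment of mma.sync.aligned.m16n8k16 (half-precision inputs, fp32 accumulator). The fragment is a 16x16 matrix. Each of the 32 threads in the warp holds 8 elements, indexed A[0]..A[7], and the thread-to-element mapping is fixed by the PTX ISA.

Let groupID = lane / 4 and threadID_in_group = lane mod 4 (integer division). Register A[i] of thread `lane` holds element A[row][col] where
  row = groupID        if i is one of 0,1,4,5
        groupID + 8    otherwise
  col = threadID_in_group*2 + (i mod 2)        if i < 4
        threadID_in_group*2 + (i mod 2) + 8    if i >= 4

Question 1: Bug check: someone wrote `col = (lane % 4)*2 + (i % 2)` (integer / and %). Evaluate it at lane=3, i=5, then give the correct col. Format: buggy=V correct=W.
`(lane % 4)*2 + (i % 2)`[3,5]⇒7
3: gr=0,th=3
[5] (0+0,3*2+1+8) = (0,15)
col: 7 vs 15

buggy=7 correct=15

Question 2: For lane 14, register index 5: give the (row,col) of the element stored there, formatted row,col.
lane 14: G=3 (14/4), T=2 (14%4)
i=5: r=3+0=3, c=2*2+1+8=13

3,13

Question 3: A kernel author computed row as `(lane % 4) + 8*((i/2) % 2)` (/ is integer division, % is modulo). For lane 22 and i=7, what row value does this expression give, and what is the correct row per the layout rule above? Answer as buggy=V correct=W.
`(lane % 4) + 8*((i/2) % 2)`[22,7]⇒10
L=22⇒gr=22>>2=5, th=22&3=2
[7]⇒row 5+8=13  col 2·2+1+8=13
row: 10 vs 13

buggy=10 correct=13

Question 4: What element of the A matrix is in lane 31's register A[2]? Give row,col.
31: g=7,t=3
[2] (7+8,3*2+0+0) = (15,6)

15,6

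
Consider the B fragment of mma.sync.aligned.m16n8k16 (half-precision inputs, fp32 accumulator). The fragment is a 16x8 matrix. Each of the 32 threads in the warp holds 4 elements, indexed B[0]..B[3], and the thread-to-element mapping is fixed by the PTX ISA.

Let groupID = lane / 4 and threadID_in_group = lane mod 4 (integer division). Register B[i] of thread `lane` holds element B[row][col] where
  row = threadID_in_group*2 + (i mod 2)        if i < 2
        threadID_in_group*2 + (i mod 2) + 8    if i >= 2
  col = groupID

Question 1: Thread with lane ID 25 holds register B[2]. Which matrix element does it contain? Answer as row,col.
lane 25: gr=6 (25/4), th=1 (25%4)
i=2: r=1*2+0+8=10, c=gr=6

10,6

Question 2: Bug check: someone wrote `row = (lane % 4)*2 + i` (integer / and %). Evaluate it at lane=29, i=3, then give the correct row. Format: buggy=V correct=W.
`(lane % 4)*2 + i`[29,3]->5
29: g=7,t=1
[3] (1*2+1+8,7) = (11,7)
row: 5 vs 11

buggy=5 correct=11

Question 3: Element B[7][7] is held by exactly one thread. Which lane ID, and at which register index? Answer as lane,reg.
31,1

c: 7->gid=7  r: 7->r8=0,tid=3,i&1=1
L=7*4+3=31  i=0*2+1=1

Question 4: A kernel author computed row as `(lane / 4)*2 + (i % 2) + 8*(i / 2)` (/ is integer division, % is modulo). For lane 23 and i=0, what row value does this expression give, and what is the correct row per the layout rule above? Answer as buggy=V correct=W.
`(lane / 4)*2 + (i % 2) + 8*(i / 2)`[23,0]->10
lane 23->23/4=5, 23 mod 4=3
i=0  r:2·3+0+0->6  c:5
row: 10 vs 6

buggy=10 correct=6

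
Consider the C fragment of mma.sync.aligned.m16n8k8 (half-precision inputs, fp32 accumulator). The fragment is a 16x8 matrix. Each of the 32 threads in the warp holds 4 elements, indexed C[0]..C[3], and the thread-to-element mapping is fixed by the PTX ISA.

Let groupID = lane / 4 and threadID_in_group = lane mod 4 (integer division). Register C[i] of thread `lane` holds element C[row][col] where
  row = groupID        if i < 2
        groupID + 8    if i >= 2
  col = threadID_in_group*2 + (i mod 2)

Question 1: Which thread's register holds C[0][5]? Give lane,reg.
2,1

r=0→G=0,rhi=0  c=5→T=2,p=1
L=0*4+2=2  i=0*2+1=1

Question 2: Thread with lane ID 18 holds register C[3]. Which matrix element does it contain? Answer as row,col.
lane 18⇒18/4=4, 18 mod 4=2
i=3  r:4+8⇒12  c:2·2+1⇒5

12,5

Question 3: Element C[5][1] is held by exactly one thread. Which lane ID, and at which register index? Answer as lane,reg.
r:5=>grp=5,rB=0  c:1=>tig=0,lo=1
L=5*4+0=20  i=0*2+1=1

20,1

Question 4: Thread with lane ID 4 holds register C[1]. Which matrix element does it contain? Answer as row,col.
1,1

lane 4⇒4/4=1, 4 mod 4=0
i=1  r:1+0⇒1  c:2·0+1⇒1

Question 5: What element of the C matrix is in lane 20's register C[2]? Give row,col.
L=20→G=20>>2=5, T=20&3=0
[2]→row 5+8=13  col 0·2+0=0

13,0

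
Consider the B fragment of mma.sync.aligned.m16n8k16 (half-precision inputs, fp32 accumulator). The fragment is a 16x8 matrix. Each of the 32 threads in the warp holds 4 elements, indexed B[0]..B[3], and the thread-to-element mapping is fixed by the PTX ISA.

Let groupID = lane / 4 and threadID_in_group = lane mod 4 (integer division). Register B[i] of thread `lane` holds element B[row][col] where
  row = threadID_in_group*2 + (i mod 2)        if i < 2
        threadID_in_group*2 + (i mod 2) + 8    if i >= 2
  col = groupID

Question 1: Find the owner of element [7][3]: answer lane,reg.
15,1

c=3->g=3  r=7->rb=0,t=3,b0=1
L=3*4+3=15  i=0*2+1=1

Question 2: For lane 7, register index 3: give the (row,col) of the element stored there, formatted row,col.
7: grp=1,tig=3
[3] (3*2+1+8,1) = (15,1)

15,1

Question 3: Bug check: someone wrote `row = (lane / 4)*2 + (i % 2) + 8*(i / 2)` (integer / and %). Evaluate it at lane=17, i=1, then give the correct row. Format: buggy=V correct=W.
`(lane / 4)*2 + (i % 2) + 8*(i / 2)`[17,1]->9
17: gid=4,tid=1
[1] (1*2+1+0,4) = (3,4)
row: 9 vs 3

buggy=9 correct=3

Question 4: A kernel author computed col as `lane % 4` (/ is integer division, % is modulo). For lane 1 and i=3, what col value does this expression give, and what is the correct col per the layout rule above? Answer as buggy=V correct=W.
buggy=1 correct=0

`lane % 4`[1,3]->1
1: gid=0,tid=1
[3] (1*2+1+8,0) = (11,0)
col: 1 vs 0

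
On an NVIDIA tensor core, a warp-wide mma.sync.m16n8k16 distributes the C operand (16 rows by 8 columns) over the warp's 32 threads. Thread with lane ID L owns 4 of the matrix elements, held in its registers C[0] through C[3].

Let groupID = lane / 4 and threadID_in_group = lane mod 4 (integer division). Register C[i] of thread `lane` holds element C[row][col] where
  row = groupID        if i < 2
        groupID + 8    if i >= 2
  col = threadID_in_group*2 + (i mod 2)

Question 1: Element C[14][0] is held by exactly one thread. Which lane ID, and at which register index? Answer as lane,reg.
24,2

r=14->g=6,rb=1  c=0->t=0,b0=0
L=6*4+0=24  i=1*2+0=2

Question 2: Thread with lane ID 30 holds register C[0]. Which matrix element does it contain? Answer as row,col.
7,4

L=30→G=30>>2=7, T=30&3=2
[0]→row 7+0=7  col 2·2+0=4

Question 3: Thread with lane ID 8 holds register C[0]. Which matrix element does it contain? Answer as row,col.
lane 8->8/4=2, 8 mod 4=0
i=0  r:2+0->2  c:2·0+0->0

2,0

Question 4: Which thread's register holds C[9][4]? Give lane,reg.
6,2

r: 9->gid=1,r8=1  c: 4->tid=2,i&1=0
L=1*4+2=6  i=1*2+0=2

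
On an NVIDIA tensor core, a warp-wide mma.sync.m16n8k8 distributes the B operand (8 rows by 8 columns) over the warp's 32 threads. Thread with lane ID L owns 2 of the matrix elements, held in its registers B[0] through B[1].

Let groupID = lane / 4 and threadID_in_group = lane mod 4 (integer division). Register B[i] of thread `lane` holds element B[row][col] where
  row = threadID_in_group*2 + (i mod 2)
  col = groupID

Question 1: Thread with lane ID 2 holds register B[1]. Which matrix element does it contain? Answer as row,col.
lane 2->2/4=0, 2 mod 4=2
i=1  r:2·2+1->5  c:0

5,0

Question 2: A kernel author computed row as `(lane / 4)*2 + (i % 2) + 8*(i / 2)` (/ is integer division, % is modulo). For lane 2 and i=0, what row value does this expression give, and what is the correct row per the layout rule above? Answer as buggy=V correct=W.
buggy=0 correct=4

`(lane / 4)*2 + (i % 2) + 8*(i / 2)`[2,0]⇒0
lane 2: gr=0 (2/4), th=2 (2%4)
i=0: r=2*2+0=4, c=gr=0
row: 0 vs 4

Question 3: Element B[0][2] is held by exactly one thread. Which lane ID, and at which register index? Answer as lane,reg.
8,0

c=2→G=2  r=0→T=0,p=0
L=2*4+0=8  i=0=0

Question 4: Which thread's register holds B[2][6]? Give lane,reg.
c: 6->gid=6  r: 2->tid=1,i&1=0
L=6*4+1=25  i=0=0

25,0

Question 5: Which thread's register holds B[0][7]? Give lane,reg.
28,0

c=7⇒gr=7  r=0⇒th=0,odd=0
L=7*4+0=28  i=0=0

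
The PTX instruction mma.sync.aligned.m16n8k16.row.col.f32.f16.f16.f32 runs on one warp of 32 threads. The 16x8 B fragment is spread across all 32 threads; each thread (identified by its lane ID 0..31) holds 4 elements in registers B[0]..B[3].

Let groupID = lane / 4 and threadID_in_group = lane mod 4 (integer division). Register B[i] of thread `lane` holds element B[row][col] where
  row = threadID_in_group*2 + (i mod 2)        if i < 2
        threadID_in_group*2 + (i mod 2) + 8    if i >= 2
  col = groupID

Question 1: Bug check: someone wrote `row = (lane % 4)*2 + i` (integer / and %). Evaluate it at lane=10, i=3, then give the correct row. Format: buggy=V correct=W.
buggy=7 correct=13

`(lane % 4)*2 + i`[10,3]→7
lane 10: G=2 (10/4), T=2 (10%4)
i=3: r=2*2+1+8=13, c=G=2
row: 7 vs 13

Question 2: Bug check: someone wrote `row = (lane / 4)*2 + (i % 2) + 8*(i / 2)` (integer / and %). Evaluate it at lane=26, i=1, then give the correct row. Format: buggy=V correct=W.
buggy=13 correct=5

`(lane / 4)*2 + (i % 2) + 8*(i / 2)`[26,1]->13
26: g=6,t=2
[1] (2*2+1+0,6) = (5,6)
row: 13 vs 5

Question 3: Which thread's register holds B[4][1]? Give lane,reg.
c=1->g=1  r=4->rb=0,t=2,b0=0
L=1*4+2=6  i=0*2+0=0

6,0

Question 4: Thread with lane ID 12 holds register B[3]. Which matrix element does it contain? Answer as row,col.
9,3

lane 12->12/4=3, 12 mod 4=0
i=3  r:2·0+1+8->9  c:3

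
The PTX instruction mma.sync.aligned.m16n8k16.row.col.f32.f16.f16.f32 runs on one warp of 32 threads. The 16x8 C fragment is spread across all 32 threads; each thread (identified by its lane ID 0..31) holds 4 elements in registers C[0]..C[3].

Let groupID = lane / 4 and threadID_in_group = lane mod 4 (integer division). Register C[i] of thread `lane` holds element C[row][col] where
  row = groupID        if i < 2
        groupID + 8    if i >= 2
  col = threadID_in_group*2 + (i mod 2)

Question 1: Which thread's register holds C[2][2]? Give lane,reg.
r=2→G=2,rhi=0  c=2→T=1,p=0
L=2*4+1=9  i=0*2+0=0

9,0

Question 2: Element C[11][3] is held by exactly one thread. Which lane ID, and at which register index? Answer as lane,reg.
13,3

r:11=>grp=3,rB=1  c:3=>tig=1,lo=1
L=3*4+1=13  i=1*2+1=3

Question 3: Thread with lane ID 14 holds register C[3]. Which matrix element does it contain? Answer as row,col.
11,5

lane 14: g=3 (14/4), t=2 (14%4)
i=3: r=3+8=11, c=2*2+1=5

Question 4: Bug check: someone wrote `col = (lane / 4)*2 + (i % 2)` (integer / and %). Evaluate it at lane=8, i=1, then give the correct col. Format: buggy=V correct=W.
`(lane / 4)*2 + (i % 2)`[8,1]->5
L=8->gid=8>>2=2, tid=8&3=0
[1]->row 2+0=2  col 0·2+1=1
col: 5 vs 1

buggy=5 correct=1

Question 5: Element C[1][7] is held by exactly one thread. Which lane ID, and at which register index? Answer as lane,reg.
7,1

r: 1->gid=1,r8=0  c: 7->tid=3,i&1=1
L=1*4+3=7  i=0*2+1=1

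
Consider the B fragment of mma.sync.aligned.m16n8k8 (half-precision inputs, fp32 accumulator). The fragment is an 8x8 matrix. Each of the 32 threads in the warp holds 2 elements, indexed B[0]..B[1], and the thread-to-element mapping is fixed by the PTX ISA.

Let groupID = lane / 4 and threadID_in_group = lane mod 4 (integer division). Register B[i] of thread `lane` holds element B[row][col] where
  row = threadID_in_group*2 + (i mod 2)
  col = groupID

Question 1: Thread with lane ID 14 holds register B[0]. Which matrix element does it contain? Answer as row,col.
L=14->g=14>>2=3, t=14&3=2
[0]->row 2·2+0=4  col g=3

4,3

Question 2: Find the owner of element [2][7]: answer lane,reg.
c:7=>grp=7  r:2=>tig=1,lo=0
L=7*4+1=29  i=0=0

29,0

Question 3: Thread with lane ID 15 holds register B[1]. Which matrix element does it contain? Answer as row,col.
7,3

lane 15->15/4=3, 15 mod 4=3
i=1  r:2·3+1->7  c:3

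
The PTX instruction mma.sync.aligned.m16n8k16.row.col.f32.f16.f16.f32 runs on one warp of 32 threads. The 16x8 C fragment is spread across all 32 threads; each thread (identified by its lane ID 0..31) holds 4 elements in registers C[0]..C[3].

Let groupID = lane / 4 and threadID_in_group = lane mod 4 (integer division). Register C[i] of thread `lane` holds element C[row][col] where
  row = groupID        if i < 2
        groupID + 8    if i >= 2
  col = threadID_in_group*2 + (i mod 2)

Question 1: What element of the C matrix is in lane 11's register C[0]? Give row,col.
2,6

L=11=>grp=11>>2=2, tig=11&3=3
[0]=>row 2+0=2  col 3·2+0=6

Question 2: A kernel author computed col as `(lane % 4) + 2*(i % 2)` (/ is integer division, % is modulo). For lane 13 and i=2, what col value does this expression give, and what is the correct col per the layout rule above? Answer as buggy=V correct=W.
`(lane % 4) + 2*(i % 2)`[13,2]->1
L=13->gid=13>>2=3, tid=13&3=1
[2]->row 3+8=11  col 1·2+0=2
col: 1 vs 2

buggy=1 correct=2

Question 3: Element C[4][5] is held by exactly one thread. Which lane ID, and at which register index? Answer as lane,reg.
r=4⇒gr=4,Rb=0  c=5⇒th=2,odd=1
L=4*4+2=18  i=0*2+1=1

18,1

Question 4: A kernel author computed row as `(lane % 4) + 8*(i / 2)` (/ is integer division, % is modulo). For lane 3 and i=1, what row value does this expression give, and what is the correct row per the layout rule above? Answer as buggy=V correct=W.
buggy=3 correct=0

`(lane % 4) + 8*(i / 2)`[3,1]=>3
L=3=>grp=3>>2=0, tig=3&3=3
[1]=>row 0+0=0  col 3·2+1=7
row: 3 vs 0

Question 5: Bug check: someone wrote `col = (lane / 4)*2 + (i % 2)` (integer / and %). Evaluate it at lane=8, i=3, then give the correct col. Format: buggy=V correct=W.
`(lane / 4)*2 + (i % 2)`[8,3]→5
lane 8: G=2 (8/4), T=0 (8%4)
i=3: r=2+8=10, c=0*2+1=1
col: 5 vs 1

buggy=5 correct=1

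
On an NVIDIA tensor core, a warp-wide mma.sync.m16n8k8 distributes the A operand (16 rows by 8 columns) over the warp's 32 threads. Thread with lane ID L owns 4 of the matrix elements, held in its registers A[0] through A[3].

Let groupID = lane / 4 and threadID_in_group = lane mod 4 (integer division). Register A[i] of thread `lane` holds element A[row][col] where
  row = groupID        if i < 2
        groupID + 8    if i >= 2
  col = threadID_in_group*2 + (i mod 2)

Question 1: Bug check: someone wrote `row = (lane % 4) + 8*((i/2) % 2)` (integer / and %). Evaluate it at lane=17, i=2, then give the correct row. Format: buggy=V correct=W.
buggy=9 correct=12

`(lane % 4) + 8*((i/2) % 2)`[17,2]->9
lane 17->17/4=4, 17 mod 4=1
i=2  r:4+8->12  c:2·1+0->2
row: 9 vs 12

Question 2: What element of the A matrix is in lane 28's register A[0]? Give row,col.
L=28→G=28>>2=7, T=28&3=0
[0]→row 7+0=7  col 0·2+0=0

7,0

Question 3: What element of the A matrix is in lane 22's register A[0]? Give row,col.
lane 22->22/4=5, 22 mod 4=2
i=0  r:5+0->5  c:2·2+0->4

5,4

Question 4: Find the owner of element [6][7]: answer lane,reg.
27,1

r: 6->gid=6,r8=0  c: 7->tid=3,i&1=1
L=6*4+3=27  i=0*2+1=1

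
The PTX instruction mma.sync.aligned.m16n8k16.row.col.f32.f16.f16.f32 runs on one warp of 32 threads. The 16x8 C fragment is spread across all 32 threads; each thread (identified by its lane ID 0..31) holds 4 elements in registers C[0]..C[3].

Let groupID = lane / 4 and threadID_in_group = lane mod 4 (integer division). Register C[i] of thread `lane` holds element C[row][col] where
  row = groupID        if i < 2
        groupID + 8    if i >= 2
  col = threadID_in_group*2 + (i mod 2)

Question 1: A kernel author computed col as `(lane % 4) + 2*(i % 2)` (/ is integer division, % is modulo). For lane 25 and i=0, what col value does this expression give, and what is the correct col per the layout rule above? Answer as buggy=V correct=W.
`(lane % 4) + 2*(i % 2)`[25,0]=>1
L=25=>grp=25>>2=6, tig=25&3=1
[0]=>row 6+0=6  col 1·2+0=2
col: 1 vs 2

buggy=1 correct=2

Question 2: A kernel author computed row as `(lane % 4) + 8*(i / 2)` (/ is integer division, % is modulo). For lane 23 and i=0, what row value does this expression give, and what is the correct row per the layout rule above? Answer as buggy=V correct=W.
`(lane % 4) + 8*(i / 2)`[23,0]->3
23: gid=5,tid=3
[0] (5+0,3*2+0) = (5,6)
row: 3 vs 5

buggy=3 correct=5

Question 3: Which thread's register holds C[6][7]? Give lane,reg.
27,1

r: 6->gid=6,r8=0  c: 7->tid=3,i&1=1
L=6*4+3=27  i=0*2+1=1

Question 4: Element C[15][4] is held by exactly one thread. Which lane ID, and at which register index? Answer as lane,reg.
30,2

r:15=>grp=7,rB=1  c:4=>tig=2,lo=0
L=7*4+2=30  i=1*2+0=2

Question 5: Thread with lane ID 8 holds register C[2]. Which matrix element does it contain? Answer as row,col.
L=8→G=8>>2=2, T=8&3=0
[2]→row 2+8=10  col 0·2+0=0

10,0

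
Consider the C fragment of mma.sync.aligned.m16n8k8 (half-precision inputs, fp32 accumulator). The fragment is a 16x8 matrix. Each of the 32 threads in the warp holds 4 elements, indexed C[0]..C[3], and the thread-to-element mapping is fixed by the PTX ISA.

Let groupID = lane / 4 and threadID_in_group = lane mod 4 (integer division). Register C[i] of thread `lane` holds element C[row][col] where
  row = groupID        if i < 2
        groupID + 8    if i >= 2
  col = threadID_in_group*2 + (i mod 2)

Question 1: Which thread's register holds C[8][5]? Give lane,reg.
r:8=>grp=0,rB=1  c:5=>tig=2,lo=1
L=0*4+2=2  i=1*2+1=3

2,3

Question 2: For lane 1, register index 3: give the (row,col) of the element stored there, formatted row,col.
lane 1⇒1/4=0, 1 mod 4=1
i=3  r:0+8⇒8  c:2·1+1⇒3

8,3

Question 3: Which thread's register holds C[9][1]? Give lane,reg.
r=9→G=1,rhi=1  c=1→T=0,p=1
L=1*4+0=4  i=1*2+1=3

4,3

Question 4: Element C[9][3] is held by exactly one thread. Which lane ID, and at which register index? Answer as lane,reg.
r: 9->gid=1,r8=1  c: 3->tid=1,i&1=1
L=1*4+1=5  i=1*2+1=3

5,3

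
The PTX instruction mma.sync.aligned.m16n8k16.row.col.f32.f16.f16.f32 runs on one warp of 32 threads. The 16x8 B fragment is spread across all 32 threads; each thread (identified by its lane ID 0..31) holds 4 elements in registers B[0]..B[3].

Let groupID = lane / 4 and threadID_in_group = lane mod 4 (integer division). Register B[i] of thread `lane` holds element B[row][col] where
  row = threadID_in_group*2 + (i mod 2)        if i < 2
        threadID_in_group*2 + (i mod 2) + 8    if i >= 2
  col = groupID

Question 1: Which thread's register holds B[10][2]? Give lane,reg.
9,2

c:2=>grp=2  r:10=>rB=1,tig=1,lo=0
L=2*4+1=9  i=1*2+0=2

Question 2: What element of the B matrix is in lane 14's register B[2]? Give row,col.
L=14->gid=14>>2=3, tid=14&3=2
[2]->row 2·2+0+8=12  col gid=3

12,3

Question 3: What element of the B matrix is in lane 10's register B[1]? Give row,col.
L=10→G=10>>2=2, T=10&3=2
[1]→row 2·2+1+0=5  col G=2

5,2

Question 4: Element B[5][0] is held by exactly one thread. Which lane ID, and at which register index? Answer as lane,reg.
2,1

c=0⇒gr=0  r=5⇒Rb=0,th=2,odd=1
L=0*4+2=2  i=0*2+1=1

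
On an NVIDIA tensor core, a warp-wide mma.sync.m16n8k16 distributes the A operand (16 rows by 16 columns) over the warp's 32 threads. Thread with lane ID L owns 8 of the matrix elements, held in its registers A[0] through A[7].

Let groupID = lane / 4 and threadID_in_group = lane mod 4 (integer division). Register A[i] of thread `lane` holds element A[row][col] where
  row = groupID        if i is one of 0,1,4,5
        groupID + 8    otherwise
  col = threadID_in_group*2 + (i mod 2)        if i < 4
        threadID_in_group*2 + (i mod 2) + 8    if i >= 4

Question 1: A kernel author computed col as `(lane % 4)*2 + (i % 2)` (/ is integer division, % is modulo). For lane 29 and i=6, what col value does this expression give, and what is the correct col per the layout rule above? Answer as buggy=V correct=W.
buggy=2 correct=10

`(lane % 4)*2 + (i % 2)`[29,6]⇒2
lane 29: gr=7 (29/4), th=1 (29%4)
i=6: r=7+8=15, c=1*2+0+8=10
col: 2 vs 10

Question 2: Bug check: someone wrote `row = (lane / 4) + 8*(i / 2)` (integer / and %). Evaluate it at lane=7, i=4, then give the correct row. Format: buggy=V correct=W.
buggy=17 correct=1

`(lane / 4) + 8*(i / 2)`[7,4]⇒17
lane 7⇒7/4=1, 7 mod 4=3
i=4  r:1+0⇒1  c:2·3+0+8⇒14
row: 17 vs 1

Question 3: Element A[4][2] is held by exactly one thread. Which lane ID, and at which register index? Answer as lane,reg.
17,0

r=4⇒gr=4,Rb=0  c=2⇒Cb=0,th=1,odd=0
L=4*4+1=17  i=0*4+0*2+0=0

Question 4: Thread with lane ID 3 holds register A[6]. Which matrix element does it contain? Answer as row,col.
L=3=>grp=3>>2=0, tig=3&3=3
[6]=>row 0+8=8  col 3·2+0+8=14

8,14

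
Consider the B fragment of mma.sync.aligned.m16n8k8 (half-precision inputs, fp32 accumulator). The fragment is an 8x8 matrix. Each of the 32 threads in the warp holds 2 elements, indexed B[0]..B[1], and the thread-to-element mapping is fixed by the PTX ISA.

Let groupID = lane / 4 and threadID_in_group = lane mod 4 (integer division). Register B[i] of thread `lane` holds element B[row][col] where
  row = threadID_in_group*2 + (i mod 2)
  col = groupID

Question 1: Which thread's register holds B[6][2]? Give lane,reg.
c=2->g=2  r=6->t=3,b0=0
L=2*4+3=11  i=0=0

11,0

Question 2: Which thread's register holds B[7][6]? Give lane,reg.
c=6⇒gr=6  r=7⇒th=3,odd=1
L=6*4+3=27  i=1=1

27,1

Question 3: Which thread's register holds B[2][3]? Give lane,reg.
13,0

c: 3->gid=3  r: 2->tid=1,i&1=0
L=3*4+1=13  i=0=0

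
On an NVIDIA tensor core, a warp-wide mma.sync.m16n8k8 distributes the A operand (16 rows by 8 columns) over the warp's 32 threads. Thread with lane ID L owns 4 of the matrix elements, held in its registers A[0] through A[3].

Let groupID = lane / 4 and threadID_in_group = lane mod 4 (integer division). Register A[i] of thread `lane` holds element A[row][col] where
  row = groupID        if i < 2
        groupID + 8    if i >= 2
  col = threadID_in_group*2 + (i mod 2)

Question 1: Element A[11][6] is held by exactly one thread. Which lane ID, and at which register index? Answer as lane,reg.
r: 11->gid=3,r8=1  c: 6->tid=3,i&1=0
L=3*4+3=15  i=1*2+0=2

15,2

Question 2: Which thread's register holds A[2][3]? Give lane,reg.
9,1

r: 2->gid=2,r8=0  c: 3->tid=1,i&1=1
L=2*4+1=9  i=0*2+1=1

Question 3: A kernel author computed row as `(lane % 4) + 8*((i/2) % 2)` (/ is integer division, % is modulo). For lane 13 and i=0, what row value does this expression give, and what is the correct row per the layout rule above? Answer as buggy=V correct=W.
`(lane % 4) + 8*((i/2) % 2)`[13,0]=>1
L=13=>grp=13>>2=3, tig=13&3=1
[0]=>row 3+0=3  col 1·2+0=2
row: 1 vs 3

buggy=1 correct=3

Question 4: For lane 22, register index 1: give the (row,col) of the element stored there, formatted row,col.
5,5

lane 22: G=5 (22/4), T=2 (22%4)
i=1: r=5+0=5, c=2*2+1=5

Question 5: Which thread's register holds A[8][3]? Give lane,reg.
1,3

r:8=>grp=0,rB=1  c:3=>tig=1,lo=1
L=0*4+1=1  i=1*2+1=3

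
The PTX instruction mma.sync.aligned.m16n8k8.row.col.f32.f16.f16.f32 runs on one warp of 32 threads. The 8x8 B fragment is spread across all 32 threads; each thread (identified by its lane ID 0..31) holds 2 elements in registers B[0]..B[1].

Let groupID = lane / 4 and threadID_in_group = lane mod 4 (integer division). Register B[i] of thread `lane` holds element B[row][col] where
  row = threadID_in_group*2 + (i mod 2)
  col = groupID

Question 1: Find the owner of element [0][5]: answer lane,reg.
c=5⇒gr=5  r=0⇒th=0,odd=0
L=5*4+0=20  i=0=0

20,0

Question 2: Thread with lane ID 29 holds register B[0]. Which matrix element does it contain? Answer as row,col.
lane 29⇒29/4=7, 29 mod 4=1
i=0  r:2·1+0⇒2  c:7

2,7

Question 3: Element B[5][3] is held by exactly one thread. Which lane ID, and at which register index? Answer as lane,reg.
14,1

c=3⇒gr=3  r=5⇒th=2,odd=1
L=3*4+2=14  i=1=1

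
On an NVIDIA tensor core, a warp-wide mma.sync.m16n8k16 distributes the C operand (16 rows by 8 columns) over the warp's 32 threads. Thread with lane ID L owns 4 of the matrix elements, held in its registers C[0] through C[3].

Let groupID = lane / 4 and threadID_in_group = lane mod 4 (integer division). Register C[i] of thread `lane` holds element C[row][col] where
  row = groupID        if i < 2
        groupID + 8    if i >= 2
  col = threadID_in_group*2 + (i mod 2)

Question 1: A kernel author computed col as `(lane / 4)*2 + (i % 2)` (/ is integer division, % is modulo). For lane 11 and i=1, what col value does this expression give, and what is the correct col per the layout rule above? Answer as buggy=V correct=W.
buggy=5 correct=7

`(lane / 4)*2 + (i % 2)`[11,1]→5
L=11→G=11>>2=2, T=11&3=3
[1]→row 2+0=2  col 3·2+1=7
col: 5 vs 7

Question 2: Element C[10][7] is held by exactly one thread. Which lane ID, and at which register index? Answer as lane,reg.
11,3

r: 10->gid=2,r8=1  c: 7->tid=3,i&1=1
L=2*4+3=11  i=1*2+1=3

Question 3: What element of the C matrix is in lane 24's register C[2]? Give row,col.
14,0

24: grp=6,tig=0
[2] (6+8,0*2+0) = (14,0)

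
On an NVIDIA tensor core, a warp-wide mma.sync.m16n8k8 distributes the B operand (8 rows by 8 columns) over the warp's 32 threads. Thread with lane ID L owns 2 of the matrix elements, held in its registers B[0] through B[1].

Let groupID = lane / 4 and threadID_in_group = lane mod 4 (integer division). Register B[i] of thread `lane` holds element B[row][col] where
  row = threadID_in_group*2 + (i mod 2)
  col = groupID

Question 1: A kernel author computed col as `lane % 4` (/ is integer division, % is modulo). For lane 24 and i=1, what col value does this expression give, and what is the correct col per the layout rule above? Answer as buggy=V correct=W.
`lane % 4`[24,1]→0
lane 24→24/4=6, 24 mod 4=0
i=1  r:2·0+1→1  c:6
col: 0 vs 6

buggy=0 correct=6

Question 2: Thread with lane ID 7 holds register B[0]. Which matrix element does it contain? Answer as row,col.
6,1

7: gid=1,tid=3
[0] (3*2+0,1) = (6,1)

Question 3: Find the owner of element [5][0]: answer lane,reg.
2,1

c: 0->gid=0  r: 5->tid=2,i&1=1
L=0*4+2=2  i=1=1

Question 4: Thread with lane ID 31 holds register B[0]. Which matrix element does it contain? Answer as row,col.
6,7

L=31⇒gr=31>>2=7, th=31&3=3
[0]⇒row 3·2+0=6  col gr=7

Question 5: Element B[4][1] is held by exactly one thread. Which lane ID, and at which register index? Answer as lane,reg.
c:1=>grp=1  r:4=>tig=2,lo=0
L=1*4+2=6  i=0=0

6,0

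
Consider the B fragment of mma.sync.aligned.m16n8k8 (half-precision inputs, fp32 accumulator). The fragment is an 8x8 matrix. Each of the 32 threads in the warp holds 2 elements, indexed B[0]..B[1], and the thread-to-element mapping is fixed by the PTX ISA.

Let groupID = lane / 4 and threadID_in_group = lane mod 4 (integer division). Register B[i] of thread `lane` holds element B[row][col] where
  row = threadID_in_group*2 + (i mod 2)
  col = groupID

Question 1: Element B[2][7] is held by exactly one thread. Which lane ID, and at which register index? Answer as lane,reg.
29,0

c=7->g=7  r=2->t=1,b0=0
L=7*4+1=29  i=0=0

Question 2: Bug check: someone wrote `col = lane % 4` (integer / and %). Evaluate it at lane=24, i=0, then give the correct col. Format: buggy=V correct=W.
buggy=0 correct=6

`lane % 4`[24,0]=>0
24: grp=6,tig=0
[0] (0*2+0,6) = (0,6)
col: 0 vs 6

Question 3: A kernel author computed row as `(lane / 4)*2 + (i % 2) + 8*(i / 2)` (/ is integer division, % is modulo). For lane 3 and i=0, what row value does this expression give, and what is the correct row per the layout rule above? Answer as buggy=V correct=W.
buggy=0 correct=6

`(lane / 4)*2 + (i % 2) + 8*(i / 2)`[3,0]⇒0
L=3⇒gr=3>>2=0, th=3&3=3
[0]⇒row 3·2+0=6  col gr=0
row: 0 vs 6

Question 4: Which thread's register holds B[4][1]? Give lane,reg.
6,0

c: 1->gid=1  r: 4->tid=2,i&1=0
L=1*4+2=6  i=0=0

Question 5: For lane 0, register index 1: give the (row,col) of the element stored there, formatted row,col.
1,0

L=0=>grp=0>>2=0, tig=0&3=0
[1]=>row 0·2+1=1  col grp=0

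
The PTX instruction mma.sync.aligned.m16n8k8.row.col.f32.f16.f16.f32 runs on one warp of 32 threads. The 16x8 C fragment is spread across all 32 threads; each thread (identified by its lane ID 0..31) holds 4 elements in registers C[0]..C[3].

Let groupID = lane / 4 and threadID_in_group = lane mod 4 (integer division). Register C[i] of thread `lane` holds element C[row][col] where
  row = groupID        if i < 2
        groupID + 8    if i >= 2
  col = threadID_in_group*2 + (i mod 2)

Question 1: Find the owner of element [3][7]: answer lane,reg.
r: 3->gid=3,r8=0  c: 7->tid=3,i&1=1
L=3*4+3=15  i=0*2+1=1

15,1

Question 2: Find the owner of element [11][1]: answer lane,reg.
12,3

r=11→G=3,rhi=1  c=1→T=0,p=1
L=3*4+0=12  i=1*2+1=3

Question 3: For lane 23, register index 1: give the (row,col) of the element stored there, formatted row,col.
lane 23: G=5 (23/4), T=3 (23%4)
i=1: r=5+0=5, c=3*2+1=7

5,7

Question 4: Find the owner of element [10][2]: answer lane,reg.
9,2

r: 10->gid=2,r8=1  c: 2->tid=1,i&1=0
L=2*4+1=9  i=1*2+0=2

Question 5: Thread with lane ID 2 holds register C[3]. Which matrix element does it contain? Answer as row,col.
lane 2=>2/4=0, 2 mod 4=2
i=3  r:0+8=>8  c:2·2+1=>5

8,5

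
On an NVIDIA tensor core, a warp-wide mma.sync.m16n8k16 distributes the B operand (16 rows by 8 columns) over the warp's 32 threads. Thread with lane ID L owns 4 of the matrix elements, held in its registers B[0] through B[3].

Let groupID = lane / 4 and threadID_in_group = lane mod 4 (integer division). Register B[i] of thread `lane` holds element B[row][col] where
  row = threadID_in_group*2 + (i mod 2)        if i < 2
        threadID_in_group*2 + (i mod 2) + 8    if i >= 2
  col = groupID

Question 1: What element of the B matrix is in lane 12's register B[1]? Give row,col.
lane 12: g=3 (12/4), t=0 (12%4)
i=1: r=0*2+1+0=1, c=g=3

1,3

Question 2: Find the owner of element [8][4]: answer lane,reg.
16,2

c=4->g=4  r=8->rb=1,t=0,b0=0
L=4*4+0=16  i=1*2+0=2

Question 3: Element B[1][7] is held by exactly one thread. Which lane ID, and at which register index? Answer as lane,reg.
c=7→G=7  r=1→rhi=0,T=0,p=1
L=7*4+0=28  i=0*2+1=1

28,1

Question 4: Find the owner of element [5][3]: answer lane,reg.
c=3→G=3  r=5→rhi=0,T=2,p=1
L=3*4+2=14  i=0*2+1=1

14,1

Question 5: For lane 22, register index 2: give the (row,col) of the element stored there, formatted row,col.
12,5

L=22->g=22>>2=5, t=22&3=2
[2]->row 2·2+0+8=12  col g=5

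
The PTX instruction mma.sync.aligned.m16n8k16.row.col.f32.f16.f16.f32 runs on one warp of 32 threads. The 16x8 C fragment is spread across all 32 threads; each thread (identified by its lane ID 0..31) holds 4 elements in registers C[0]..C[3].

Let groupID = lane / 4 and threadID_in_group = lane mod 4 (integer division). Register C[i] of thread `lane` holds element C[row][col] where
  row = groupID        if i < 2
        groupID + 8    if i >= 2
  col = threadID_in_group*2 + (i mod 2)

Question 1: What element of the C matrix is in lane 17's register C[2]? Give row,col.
12,2

lane 17=>17/4=4, 17 mod 4=1
i=2  r:4+8=>12  c:2·1+0=>2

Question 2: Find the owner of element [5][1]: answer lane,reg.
20,1

r=5→G=5,rhi=0  c=1→T=0,p=1
L=5*4+0=20  i=0*2+1=1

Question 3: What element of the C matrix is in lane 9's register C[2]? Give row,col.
L=9⇒gr=9>>2=2, th=9&3=1
[2]⇒row 2+8=10  col 1·2+0=2

10,2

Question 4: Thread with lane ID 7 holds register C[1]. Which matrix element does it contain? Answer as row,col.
lane 7→7/4=1, 7 mod 4=3
i=1  r:1+0→1  c:2·3+1→7

1,7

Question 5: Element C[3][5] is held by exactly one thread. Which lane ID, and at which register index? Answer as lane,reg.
14,1

r=3⇒gr=3,Rb=0  c=5⇒th=2,odd=1
L=3*4+2=14  i=0*2+1=1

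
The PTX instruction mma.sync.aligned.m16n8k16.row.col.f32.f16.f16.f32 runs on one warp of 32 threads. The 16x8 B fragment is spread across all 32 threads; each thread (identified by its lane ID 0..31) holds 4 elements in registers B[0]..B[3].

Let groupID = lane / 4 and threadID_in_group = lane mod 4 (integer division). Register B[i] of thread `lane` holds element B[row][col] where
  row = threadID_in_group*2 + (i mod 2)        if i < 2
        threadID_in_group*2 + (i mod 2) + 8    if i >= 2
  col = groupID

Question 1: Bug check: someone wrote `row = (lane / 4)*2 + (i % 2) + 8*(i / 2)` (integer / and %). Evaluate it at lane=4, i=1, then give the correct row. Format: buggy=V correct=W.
`(lane / 4)*2 + (i % 2) + 8*(i / 2)`[4,1]->3
lane 4->4/4=1, 4 mod 4=0
i=1  r:2·0+1+0->1  c:1
row: 3 vs 1

buggy=3 correct=1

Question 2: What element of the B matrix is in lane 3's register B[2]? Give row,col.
lane 3: gr=0 (3/4), th=3 (3%4)
i=2: r=3*2+0+8=14, c=gr=0

14,0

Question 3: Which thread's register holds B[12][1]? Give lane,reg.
6,2

c:1=>grp=1  r:12=>rB=1,tig=2,lo=0
L=1*4+2=6  i=1*2+0=2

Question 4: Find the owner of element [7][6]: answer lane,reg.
c=6->g=6  r=7->rb=0,t=3,b0=1
L=6*4+3=27  i=0*2+1=1

27,1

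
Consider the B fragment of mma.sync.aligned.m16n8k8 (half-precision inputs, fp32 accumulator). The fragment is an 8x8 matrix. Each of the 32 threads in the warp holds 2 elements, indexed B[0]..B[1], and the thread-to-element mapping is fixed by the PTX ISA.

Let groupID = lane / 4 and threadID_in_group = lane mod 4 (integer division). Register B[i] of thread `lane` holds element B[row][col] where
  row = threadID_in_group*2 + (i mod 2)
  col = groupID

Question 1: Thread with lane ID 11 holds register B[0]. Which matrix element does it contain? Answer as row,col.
11: g=2,t=3
[0] (3*2+0,2) = (6,2)

6,2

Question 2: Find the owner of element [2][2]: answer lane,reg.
c: 2->gid=2  r: 2->tid=1,i&1=0
L=2*4+1=9  i=0=0

9,0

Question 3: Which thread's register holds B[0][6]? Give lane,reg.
c=6→G=6  r=0→T=0,p=0
L=6*4+0=24  i=0=0

24,0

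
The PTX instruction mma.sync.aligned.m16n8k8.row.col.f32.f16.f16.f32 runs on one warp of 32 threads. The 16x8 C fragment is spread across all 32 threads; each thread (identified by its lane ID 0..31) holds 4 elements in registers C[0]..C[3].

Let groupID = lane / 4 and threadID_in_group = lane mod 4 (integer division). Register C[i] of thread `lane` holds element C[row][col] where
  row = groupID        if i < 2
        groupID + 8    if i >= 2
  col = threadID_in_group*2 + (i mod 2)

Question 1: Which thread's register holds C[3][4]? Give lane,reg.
r=3->g=3,rb=0  c=4->t=2,b0=0
L=3*4+2=14  i=0*2+0=0

14,0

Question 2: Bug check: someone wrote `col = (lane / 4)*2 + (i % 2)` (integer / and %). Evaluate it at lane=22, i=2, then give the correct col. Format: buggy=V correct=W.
buggy=10 correct=4

`(lane / 4)*2 + (i % 2)`[22,2]⇒10
L=22⇒gr=22>>2=5, th=22&3=2
[2]⇒row 5+8=13  col 2·2+0=4
col: 10 vs 4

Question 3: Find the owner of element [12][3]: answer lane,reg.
17,3

r=12->g=4,rb=1  c=3->t=1,b0=1
L=4*4+1=17  i=1*2+1=3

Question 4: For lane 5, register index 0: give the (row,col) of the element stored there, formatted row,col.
1,2

lane 5⇒5/4=1, 5 mod 4=1
i=0  r:1+0⇒1  c:2·1+0⇒2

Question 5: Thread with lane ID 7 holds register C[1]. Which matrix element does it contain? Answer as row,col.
1,7

7: grp=1,tig=3
[1] (1+0,3*2+1) = (1,7)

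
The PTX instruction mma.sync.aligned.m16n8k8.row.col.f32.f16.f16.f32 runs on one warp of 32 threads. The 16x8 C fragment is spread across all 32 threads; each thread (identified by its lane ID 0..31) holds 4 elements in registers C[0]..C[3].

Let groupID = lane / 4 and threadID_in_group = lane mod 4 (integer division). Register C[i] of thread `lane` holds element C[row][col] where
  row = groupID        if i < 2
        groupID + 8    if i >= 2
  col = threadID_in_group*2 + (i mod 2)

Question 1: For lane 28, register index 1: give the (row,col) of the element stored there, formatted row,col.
7,1

lane 28: G=7 (28/4), T=0 (28%4)
i=1: r=7+0=7, c=0*2+1=1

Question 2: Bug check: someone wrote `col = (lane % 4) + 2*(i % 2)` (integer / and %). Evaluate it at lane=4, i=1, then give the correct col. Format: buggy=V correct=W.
`(lane % 4) + 2*(i % 2)`[4,1]→2
lane 4: G=1 (4/4), T=0 (4%4)
i=1: r=1+0=1, c=0*2+1=1
col: 2 vs 1

buggy=2 correct=1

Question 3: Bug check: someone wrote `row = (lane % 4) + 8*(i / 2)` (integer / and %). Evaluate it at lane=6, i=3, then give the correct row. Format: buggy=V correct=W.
`(lane % 4) + 8*(i / 2)`[6,3]->10
lane 6->6/4=1, 6 mod 4=2
i=3  r:1+8->9  c:2·2+1->5
row: 10 vs 9

buggy=10 correct=9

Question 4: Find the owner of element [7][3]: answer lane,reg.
r=7→G=7,rhi=0  c=3→T=1,p=1
L=7*4+1=29  i=0*2+1=1

29,1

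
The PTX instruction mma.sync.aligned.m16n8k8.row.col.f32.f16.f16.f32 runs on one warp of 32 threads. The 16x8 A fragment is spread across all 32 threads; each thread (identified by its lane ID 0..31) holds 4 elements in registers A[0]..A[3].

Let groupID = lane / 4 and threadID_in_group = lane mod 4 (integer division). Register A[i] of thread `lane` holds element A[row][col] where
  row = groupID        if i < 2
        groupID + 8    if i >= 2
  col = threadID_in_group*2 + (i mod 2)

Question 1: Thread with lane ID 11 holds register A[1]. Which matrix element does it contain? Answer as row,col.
11: gr=2,th=3
[1] (2+0,3*2+1) = (2,7)

2,7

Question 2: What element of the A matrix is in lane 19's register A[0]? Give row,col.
19: g=4,t=3
[0] (4+0,3*2+0) = (4,6)

4,6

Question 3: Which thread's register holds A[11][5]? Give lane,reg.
r=11->g=3,rb=1  c=5->t=2,b0=1
L=3*4+2=14  i=1*2+1=3

14,3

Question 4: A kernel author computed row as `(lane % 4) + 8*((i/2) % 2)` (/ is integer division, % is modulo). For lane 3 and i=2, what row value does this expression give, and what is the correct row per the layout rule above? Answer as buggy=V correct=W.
buggy=11 correct=8

`(lane % 4) + 8*((i/2) % 2)`[3,2]->11
L=3->gid=3>>2=0, tid=3&3=3
[2]->row 0+8=8  col 3·2+0=6
row: 11 vs 8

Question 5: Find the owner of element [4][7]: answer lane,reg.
19,1

r=4⇒gr=4,Rb=0  c=7⇒th=3,odd=1
L=4*4+3=19  i=0*2+1=1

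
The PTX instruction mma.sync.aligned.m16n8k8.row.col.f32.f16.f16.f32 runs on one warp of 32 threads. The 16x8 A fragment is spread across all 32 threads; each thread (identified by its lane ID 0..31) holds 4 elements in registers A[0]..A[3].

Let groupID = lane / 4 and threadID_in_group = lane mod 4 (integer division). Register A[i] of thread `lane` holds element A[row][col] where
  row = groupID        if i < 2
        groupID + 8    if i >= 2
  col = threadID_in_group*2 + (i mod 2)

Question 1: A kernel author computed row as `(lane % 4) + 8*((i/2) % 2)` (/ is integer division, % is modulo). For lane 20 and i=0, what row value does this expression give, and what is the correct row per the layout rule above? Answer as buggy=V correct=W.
buggy=0 correct=5

`(lane % 4) + 8*((i/2) % 2)`[20,0]→0
lane 20→20/4=5, 20 mod 4=0
i=0  r:5+0→5  c:2·0+0→0
row: 0 vs 5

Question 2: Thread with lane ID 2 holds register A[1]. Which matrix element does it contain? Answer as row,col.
0,5

L=2=>grp=2>>2=0, tig=2&3=2
[1]=>row 0+0=0  col 2·2+1=5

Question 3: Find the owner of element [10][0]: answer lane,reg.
r: 10->gid=2,r8=1  c: 0->tid=0,i&1=0
L=2*4+0=8  i=1*2+0=2

8,2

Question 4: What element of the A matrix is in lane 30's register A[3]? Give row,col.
15,5

lane 30=>30/4=7, 30 mod 4=2
i=3  r:7+8=>15  c:2·2+1=>5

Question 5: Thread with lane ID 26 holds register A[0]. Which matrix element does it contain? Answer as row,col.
6,4

L=26->gid=26>>2=6, tid=26&3=2
[0]->row 6+0=6  col 2·2+0=4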